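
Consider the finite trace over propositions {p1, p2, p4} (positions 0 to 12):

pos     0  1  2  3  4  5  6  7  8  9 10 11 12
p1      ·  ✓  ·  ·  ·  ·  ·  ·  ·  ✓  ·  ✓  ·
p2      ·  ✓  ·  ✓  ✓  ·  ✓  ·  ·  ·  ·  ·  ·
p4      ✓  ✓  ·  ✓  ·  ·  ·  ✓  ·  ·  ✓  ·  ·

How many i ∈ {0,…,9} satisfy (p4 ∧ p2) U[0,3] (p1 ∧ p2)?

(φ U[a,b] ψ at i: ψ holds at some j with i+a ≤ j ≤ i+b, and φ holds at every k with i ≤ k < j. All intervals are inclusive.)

Evaluate at each i in [0,9]:
  i=0: ✗ (lhs fails at k=0 before rhs at j=1)
  i=1: ✓ (rhs at j=1)
  i=2: ✗ (no rhs in [2,5])
  i=3: ✗ (no rhs in [3,6])
  i=4: ✗ (no rhs in [4,7])
  i=5: ✗ (no rhs in [5,8])
  i=6: ✗ (no rhs in [6,9])
  i=7: ✗ (no rhs in [7,10])
  i=8: ✗ (no rhs in [8,11])
  i=9: ✗ (no rhs in [9,12])
Positions where it holds: {1} → 1.

1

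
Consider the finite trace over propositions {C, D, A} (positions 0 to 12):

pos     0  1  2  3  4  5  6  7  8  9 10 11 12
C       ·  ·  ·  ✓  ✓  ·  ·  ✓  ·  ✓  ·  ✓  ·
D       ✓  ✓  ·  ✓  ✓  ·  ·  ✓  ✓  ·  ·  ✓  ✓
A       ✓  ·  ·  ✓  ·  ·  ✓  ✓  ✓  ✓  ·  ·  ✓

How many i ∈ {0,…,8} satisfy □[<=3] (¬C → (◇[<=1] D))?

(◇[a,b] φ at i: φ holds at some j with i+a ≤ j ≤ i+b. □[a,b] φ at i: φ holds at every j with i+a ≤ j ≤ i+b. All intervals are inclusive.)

5

Evaluate at each i in [0,8]:
  i=0: ✓ (all of [0,3])
  i=1: ✓ (all of [1,4])
  i=2: ✗ (fails at j=5)
  i=3: ✗ (fails at j=5)
  i=4: ✗ (fails at j=5)
  i=5: ✗ (fails at j=5)
  i=6: ✓ (all of [6,9])
  i=7: ✓ (all of [7,10])
  i=8: ✓ (all of [8,11])
Positions where it holds: {0, 1, 6, 7, 8} → 5.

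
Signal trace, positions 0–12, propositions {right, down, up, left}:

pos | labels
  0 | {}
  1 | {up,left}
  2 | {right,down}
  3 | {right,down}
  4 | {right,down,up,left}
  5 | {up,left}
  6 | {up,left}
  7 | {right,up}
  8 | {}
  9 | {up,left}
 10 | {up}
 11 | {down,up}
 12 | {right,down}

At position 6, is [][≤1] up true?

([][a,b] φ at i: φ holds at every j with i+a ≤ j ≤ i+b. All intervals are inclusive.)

Yes

Check up at every j in [6,7]:
  j=6: true
  j=7: true
All positions satisfy it → formula holds.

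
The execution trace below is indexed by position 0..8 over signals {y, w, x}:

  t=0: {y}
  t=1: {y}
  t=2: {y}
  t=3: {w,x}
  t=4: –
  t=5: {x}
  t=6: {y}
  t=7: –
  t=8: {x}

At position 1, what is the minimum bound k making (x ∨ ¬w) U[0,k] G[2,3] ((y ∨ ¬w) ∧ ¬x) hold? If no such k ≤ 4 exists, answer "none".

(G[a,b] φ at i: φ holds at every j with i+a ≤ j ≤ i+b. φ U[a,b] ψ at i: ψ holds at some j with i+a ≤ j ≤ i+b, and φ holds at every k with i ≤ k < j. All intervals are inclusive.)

Need earliest j ≥ 1 with G[2,3] ((y ∨ ¬w) ∧ ¬x), and (x ∨ ¬w) at every k in [1,j-1].
  j=1: rhs fails.
  j=2: rhs fails.
  j=3: rhs fails.
  j=4: rhs holds; lhs holds on [1,3]. k = 3.

3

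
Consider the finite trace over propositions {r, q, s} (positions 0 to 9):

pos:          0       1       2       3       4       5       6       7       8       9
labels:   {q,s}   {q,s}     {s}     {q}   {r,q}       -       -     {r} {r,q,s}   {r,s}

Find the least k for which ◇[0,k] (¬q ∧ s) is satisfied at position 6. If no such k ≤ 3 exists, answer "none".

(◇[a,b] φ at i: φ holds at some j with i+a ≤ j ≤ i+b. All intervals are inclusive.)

3

Scan j = 6,7,… for (¬q ∧ s):
  j=6: fails
  j=7: fails
  j=8: fails
  j=9: holds
First hit at j=9, so smallest k = 9-6 = 3.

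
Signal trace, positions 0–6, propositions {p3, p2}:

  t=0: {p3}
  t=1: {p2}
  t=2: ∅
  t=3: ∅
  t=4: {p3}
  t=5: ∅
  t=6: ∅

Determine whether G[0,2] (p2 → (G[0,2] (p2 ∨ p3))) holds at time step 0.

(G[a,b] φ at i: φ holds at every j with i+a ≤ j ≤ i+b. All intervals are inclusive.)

Check (p2 → (G[0,2] (p2 ∨ p3))) at every j in [0,2]:
  j=0: antecedent false → ✓
  j=1: antecedent true; consequent fails at 2 → ✗
  j=2: antecedent false → ✓
Fails at j=1 → formula fails.

No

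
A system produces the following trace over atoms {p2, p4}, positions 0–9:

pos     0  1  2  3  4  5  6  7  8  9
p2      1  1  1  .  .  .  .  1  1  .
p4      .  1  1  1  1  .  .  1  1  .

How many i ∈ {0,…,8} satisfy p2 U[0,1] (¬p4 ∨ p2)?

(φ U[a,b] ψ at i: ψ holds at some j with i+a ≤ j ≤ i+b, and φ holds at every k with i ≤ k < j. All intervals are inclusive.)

7

Evaluate at each i in [0,8]:
  i=0: ✓ (rhs at j=0)
  i=1: ✓ (rhs at j=1)
  i=2: ✓ (rhs at j=2)
  i=3: ✗ (no rhs in [3,4])
  i=4: ✗ (lhs fails at k=4 before rhs at j=5)
  i=5: ✓ (rhs at j=5)
  i=6: ✓ (rhs at j=6)
  i=7: ✓ (rhs at j=7)
  i=8: ✓ (rhs at j=8)
Positions where it holds: {0, 1, 2, 5, 6, 7, 8} → 7.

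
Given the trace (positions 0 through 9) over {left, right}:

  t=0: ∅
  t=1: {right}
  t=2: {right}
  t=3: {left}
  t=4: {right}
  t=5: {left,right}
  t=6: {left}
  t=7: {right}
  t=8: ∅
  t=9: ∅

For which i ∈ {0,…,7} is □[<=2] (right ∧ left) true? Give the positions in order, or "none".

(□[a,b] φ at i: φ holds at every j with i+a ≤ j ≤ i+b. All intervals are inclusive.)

none

Evaluate at each i in [0,7]:
  i=0: ✗ (fails at j=0)
  i=1: ✗ (fails at j=1)
  i=2: ✗ (fails at j=2)
  i=3: ✗ (fails at j=3)
  i=4: ✗ (fails at j=4)
  i=5: ✗ (fails at j=6)
  i=6: ✗ (fails at j=6)
  i=7: ✗ (fails at j=7)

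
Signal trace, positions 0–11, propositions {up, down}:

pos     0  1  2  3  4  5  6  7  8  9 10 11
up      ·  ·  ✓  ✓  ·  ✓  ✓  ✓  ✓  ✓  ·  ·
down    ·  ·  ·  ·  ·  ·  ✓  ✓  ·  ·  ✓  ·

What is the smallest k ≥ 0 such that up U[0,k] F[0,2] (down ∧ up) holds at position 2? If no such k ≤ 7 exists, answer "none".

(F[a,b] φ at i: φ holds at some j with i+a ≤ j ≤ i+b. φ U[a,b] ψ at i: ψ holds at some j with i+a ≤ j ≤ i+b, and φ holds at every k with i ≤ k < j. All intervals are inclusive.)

2

Need earliest j ≥ 2 with F[0,2] (down ∧ up), and up at every k in [2,j-1].
  j=2: rhs fails.
  j=3: rhs fails.
  j=4: rhs holds; lhs holds on [2,3]. k = 2.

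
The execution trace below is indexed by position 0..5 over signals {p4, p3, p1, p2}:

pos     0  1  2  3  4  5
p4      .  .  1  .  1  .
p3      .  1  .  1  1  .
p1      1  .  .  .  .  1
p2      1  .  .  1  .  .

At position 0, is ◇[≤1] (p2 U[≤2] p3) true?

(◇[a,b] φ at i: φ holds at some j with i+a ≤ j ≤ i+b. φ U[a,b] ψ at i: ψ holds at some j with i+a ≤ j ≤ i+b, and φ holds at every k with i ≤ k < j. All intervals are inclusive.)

True

Check (p2 U[≤2] p3) at each j in [0,1]:
  j=0: holds
  j=1: holds
Found at j=0 → formula holds.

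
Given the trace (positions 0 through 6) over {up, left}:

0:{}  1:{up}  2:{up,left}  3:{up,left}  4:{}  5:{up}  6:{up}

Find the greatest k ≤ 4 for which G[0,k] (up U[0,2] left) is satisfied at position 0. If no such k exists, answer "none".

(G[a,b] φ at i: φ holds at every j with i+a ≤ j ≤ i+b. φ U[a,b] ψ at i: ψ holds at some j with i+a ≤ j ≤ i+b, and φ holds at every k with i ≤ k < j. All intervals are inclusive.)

none

(up U[0,2] left) must hold from j=0 onward; find where it first fails.
  j=0: fails → no k works.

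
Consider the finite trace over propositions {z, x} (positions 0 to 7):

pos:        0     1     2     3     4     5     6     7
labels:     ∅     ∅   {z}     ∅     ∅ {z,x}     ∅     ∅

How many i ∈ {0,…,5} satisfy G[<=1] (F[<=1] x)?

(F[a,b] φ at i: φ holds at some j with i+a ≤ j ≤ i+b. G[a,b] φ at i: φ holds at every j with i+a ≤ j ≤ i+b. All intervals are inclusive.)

Evaluate at each i in [0,5]:
  i=0: ✗ (fails at j=0)
  i=1: ✗ (fails at j=1)
  i=2: ✗ (fails at j=2)
  i=3: ✗ (fails at j=3)
  i=4: ✓ (all of [4,5])
  i=5: ✗ (fails at j=6)
Positions where it holds: {4} → 1.

1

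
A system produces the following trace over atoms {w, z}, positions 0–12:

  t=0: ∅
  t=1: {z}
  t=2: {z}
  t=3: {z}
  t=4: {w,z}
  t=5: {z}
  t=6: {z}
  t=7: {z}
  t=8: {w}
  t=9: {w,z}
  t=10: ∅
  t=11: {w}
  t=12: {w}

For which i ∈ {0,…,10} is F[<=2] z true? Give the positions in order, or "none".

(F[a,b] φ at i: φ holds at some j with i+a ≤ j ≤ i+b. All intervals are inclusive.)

Evaluate at each i in [0,10]:
  i=0: ✓ (witness j=1)
  i=1: ✓ (witness j=1)
  i=2: ✓ (witness j=2)
  i=3: ✓ (witness j=3)
  i=4: ✓ (witness j=4)
  i=5: ✓ (witness j=5)
  i=6: ✓ (witness j=6)
  i=7: ✓ (witness j=7)
  i=8: ✓ (witness j=9)
  i=9: ✓ (witness j=9)
  i=10: ✗ (none in [10,12])

0, 1, 2, 3, 4, 5, 6, 7, 8, 9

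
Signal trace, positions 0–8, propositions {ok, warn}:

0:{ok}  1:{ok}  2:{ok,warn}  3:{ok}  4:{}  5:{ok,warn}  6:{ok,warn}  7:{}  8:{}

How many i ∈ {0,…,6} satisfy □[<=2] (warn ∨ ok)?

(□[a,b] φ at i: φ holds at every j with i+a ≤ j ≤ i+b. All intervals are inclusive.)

Evaluate at each i in [0,6]:
  i=0: ✓ (all of [0,2])
  i=1: ✓ (all of [1,3])
  i=2: ✗ (fails at j=4)
  i=3: ✗ (fails at j=4)
  i=4: ✗ (fails at j=4)
  i=5: ✗ (fails at j=7)
  i=6: ✗ (fails at j=7)
Positions where it holds: {0, 1} → 2.

2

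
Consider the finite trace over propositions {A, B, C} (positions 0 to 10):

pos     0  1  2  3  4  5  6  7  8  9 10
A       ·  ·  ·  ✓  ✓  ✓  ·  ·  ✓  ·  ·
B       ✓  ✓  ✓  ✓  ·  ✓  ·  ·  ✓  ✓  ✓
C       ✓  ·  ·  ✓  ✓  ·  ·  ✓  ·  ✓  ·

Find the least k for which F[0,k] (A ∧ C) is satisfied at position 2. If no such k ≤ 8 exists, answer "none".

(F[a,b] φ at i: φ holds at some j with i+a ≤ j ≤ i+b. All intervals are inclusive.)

1

Scan j = 2,3,… for (A ∧ C):
  j=2: fails
  j=3: holds
First hit at j=3, so smallest k = 3-2 = 1.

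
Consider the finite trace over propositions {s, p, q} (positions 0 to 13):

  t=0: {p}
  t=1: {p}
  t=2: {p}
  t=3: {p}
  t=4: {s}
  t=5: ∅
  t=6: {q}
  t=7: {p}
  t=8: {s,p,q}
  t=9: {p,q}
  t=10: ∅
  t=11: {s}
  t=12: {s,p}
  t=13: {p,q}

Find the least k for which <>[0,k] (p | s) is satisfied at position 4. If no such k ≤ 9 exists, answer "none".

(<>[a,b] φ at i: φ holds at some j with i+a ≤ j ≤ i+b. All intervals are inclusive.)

Scan j = 4,5,… for (p | s):
  j=4: holds
First hit at j=4, so smallest k = 4-4 = 0.

0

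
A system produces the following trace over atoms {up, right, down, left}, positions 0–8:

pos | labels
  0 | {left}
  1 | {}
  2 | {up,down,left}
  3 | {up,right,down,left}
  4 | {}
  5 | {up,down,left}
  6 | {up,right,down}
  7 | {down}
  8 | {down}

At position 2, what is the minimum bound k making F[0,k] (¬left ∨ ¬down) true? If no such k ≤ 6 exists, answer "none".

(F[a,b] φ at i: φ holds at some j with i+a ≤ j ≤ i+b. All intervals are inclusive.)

Scan j = 2,3,… for (¬left ∨ ¬down):
  j=2: fails
  j=3: fails
  j=4: holds
First hit at j=4, so smallest k = 4-2 = 2.

2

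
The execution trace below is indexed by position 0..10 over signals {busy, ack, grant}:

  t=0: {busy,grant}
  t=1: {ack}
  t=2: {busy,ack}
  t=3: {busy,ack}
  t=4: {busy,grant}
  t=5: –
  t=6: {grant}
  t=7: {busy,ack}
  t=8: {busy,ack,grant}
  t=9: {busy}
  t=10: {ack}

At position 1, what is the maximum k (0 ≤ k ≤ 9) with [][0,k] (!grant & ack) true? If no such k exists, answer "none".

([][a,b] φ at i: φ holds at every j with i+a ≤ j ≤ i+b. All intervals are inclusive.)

(!grant & ack) must hold from j=1 onward; find where it first fails.
  j=1: holds
  j=2: holds
  j=3: holds
  j=4: fails
Holds on [1,3], so largest k = 2.

2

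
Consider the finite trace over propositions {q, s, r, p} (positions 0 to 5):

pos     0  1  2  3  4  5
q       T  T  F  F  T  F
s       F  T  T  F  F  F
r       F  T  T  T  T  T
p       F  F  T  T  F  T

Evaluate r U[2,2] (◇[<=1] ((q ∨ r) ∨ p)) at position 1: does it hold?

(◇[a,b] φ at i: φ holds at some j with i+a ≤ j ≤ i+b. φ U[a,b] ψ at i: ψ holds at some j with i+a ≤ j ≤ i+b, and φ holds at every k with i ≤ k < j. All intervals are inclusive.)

Yes

Need some j in [3,3] with ◇[<=1] ((q ∨ r) ∨ p), and r at every k in [1,j-1].
  j=3: ◇[<=1] ((q ∨ r) ∨ p) holds; r holds at every k in [1,2] → satisfied.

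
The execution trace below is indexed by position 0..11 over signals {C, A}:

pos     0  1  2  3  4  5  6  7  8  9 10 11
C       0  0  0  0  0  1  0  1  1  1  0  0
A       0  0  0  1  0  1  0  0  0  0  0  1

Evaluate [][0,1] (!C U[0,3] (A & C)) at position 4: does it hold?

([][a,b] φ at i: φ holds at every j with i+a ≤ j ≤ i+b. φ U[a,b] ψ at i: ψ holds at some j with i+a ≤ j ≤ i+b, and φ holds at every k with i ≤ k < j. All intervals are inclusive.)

Check (!C U[0,3] (A & C)) at every j in [4,5]:
  j=4: holds
  j=5: holds
All positions satisfy it → formula holds.

Yes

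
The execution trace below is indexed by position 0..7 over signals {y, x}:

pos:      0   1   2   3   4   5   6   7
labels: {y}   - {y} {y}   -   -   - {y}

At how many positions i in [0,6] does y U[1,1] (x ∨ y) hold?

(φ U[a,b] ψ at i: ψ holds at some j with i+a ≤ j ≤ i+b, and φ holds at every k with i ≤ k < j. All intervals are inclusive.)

1

Evaluate at each i in [0,6]:
  i=0: ✗ (no rhs in [1,1])
  i=1: ✗ (lhs fails at k=1 before rhs at j=2)
  i=2: ✓ (rhs at j=3; lhs holds on [2,2])
  i=3: ✗ (no rhs in [4,4])
  i=4: ✗ (no rhs in [5,5])
  i=5: ✗ (no rhs in [6,6])
  i=6: ✗ (lhs fails at k=6 before rhs at j=7)
Positions where it holds: {2} → 1.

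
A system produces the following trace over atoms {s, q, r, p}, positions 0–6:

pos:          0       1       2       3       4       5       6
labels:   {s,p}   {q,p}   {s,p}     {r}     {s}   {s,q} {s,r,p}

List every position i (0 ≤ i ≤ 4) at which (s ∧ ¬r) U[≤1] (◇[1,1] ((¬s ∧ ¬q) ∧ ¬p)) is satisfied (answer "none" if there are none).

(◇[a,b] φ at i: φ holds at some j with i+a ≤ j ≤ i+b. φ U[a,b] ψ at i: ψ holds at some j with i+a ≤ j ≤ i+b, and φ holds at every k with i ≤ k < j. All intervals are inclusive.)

Evaluate at each i in [0,4]:
  i=0: ✗ (no rhs in [0,1])
  i=1: ✗ (lhs fails at k=1 before rhs at j=2)
  i=2: ✓ (rhs at j=2)
  i=3: ✗ (no rhs in [3,4])
  i=4: ✗ (no rhs in [4,5])

2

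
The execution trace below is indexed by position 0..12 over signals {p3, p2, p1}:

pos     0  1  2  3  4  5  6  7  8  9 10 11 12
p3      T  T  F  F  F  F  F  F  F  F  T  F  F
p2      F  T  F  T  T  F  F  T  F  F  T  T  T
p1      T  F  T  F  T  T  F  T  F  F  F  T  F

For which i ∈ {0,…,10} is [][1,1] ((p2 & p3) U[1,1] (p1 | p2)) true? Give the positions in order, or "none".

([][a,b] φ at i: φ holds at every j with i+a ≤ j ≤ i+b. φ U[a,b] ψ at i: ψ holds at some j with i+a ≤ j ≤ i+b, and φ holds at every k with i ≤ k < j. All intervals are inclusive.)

Evaluate at each i in [0,10]:
  i=0: ✓ (all of [1,1])
  i=1: ✗ (fails at j=2)
  i=2: ✗ (fails at j=3)
  i=3: ✗ (fails at j=4)
  i=4: ✗ (fails at j=5)
  i=5: ✗ (fails at j=6)
  i=6: ✗ (fails at j=7)
  i=7: ✗ (fails at j=8)
  i=8: ✗ (fails at j=9)
  i=9: ✓ (all of [10,10])
  i=10: ✗ (fails at j=11)

0, 9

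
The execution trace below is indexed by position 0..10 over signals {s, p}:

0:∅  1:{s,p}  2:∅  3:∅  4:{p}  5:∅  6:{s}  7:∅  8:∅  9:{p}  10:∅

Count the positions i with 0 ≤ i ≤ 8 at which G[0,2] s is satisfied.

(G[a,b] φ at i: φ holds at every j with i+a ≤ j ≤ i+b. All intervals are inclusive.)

Evaluate at each i in [0,8]:
  i=0: ✗ (fails at j=0)
  i=1: ✗ (fails at j=2)
  i=2: ✗ (fails at j=2)
  i=3: ✗ (fails at j=3)
  i=4: ✗ (fails at j=4)
  i=5: ✗ (fails at j=5)
  i=6: ✗ (fails at j=7)
  i=7: ✗ (fails at j=7)
  i=8: ✗ (fails at j=8)
Positions where it holds: {} → 0.

0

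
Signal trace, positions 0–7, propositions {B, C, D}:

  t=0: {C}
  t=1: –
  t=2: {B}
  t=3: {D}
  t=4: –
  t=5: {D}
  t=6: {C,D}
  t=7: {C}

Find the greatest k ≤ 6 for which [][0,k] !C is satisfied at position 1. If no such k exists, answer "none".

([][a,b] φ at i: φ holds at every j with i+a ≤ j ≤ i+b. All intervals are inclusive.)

4

!C must hold from j=1 onward; find where it first fails.
  j=1: holds
  j=2: holds
  j=3: holds
  j=4: holds
  j=5: holds
  j=6: fails
Holds on [1,5], so largest k = 4.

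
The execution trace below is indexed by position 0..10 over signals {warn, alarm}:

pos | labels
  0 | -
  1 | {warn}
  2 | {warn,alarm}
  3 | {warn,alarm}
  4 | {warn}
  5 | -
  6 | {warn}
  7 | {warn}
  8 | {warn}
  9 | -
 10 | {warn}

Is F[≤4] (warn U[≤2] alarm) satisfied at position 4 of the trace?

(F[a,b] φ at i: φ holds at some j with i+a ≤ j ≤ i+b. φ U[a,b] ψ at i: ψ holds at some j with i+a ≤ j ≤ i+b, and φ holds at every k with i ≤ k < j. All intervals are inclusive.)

Check (warn U[≤2] alarm) at each j in [4,8]:
  j=4: fails
  j=5: fails
  j=6: fails
  j=7: fails
  j=8: fails
No position in the window satisfies it → formula fails.

Does not hold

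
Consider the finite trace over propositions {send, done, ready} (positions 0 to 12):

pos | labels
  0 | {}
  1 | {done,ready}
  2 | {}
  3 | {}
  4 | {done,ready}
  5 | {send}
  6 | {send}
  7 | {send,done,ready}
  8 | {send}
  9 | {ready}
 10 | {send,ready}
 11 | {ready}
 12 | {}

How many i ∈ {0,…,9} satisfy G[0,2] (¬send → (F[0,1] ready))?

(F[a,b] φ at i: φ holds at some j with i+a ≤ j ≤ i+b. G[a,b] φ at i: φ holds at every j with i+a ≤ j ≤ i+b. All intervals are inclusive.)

7

Evaluate at each i in [0,9]:
  i=0: ✗ (fails at j=2)
  i=1: ✗ (fails at j=2)
  i=2: ✗ (fails at j=2)
  i=3: ✓ (all of [3,5])
  i=4: ✓ (all of [4,6])
  i=5: ✓ (all of [5,7])
  i=6: ✓ (all of [6,8])
  i=7: ✓ (all of [7,9])
  i=8: ✓ (all of [8,10])
  i=9: ✓ (all of [9,11])
Positions where it holds: {3, 4, 5, 6, 7, 8, 9} → 7.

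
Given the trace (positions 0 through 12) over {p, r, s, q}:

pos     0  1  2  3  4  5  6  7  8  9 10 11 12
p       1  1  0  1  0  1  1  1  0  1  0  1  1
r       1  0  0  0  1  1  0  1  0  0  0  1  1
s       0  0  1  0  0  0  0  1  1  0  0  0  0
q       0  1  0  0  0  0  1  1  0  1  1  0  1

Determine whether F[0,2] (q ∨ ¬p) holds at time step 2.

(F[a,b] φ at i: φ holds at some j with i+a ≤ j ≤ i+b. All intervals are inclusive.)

True

Check (q ∨ ¬p) at each j in [2,4]:
  j=2: true
  j=3: false
  j=4: true
Found at j=2 → formula holds.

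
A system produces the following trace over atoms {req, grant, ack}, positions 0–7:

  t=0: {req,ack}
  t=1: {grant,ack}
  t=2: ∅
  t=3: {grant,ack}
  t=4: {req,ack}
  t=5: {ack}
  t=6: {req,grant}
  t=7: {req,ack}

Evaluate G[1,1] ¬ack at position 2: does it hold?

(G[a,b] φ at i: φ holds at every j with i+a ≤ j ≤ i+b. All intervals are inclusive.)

Check ¬ack at every j in [3,3]:
  j=3: false
Fails at j=3 → formula fails.

False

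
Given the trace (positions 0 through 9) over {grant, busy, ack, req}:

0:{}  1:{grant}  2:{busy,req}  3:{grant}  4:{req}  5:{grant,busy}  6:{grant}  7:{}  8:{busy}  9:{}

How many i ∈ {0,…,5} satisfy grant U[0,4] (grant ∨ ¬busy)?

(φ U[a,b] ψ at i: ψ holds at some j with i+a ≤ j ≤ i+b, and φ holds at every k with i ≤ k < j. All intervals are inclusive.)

Evaluate at each i in [0,5]:
  i=0: ✓ (rhs at j=0)
  i=1: ✓ (rhs at j=1)
  i=2: ✗ (lhs fails at k=2 before rhs at j=3)
  i=3: ✓ (rhs at j=3)
  i=4: ✓ (rhs at j=4)
  i=5: ✓ (rhs at j=5)
Positions where it holds: {0, 1, 3, 4, 5} → 5.

5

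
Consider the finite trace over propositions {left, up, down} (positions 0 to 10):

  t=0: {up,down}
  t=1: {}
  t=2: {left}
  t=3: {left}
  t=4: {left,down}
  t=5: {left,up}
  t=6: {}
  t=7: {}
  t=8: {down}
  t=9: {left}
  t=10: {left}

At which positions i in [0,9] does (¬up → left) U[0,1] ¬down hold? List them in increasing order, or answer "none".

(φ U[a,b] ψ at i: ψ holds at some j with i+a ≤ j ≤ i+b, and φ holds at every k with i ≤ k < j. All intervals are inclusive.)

Evaluate at each i in [0,9]:
  i=0: ✓ (rhs at j=1; lhs holds on [0,0])
  i=1: ✓ (rhs at j=1)
  i=2: ✓ (rhs at j=2)
  i=3: ✓ (rhs at j=3)
  i=4: ✓ (rhs at j=5; lhs holds on [4,4])
  i=5: ✓ (rhs at j=5)
  i=6: ✓ (rhs at j=6)
  i=7: ✓ (rhs at j=7)
  i=8: ✗ (lhs fails at k=8 before rhs at j=9)
  i=9: ✓ (rhs at j=9)

0, 1, 2, 3, 4, 5, 6, 7, 9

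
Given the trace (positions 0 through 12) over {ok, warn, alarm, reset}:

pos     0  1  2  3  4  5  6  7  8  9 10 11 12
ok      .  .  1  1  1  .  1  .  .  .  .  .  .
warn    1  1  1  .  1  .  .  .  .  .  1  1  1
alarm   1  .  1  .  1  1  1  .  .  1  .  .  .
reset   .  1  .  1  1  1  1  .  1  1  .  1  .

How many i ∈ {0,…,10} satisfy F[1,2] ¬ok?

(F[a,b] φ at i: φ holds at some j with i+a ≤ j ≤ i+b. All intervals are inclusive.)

Evaluate at each i in [0,10]:
  i=0: ✓ (witness j=1)
  i=1: ✗ (none in [2,3])
  i=2: ✗ (none in [3,4])
  i=3: ✓ (witness j=5)
  i=4: ✓ (witness j=5)
  i=5: ✓ (witness j=7)
  i=6: ✓ (witness j=7)
  i=7: ✓ (witness j=8)
  i=8: ✓ (witness j=9)
  i=9: ✓ (witness j=10)
  i=10: ✓ (witness j=11)
Positions where it holds: {0, 3, 4, 5, 6, 7, 8, 9, 10} → 9.

9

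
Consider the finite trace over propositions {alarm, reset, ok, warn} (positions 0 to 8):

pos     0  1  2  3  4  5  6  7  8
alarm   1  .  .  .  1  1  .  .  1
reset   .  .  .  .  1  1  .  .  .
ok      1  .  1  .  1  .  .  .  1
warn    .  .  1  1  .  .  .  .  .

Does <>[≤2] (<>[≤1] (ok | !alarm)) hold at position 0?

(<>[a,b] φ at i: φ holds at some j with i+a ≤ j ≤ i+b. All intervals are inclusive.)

Check <>[≤1] (ok | !alarm) at each j in [0,2]:
  j=0: holds (witness at 0)
  j=1: holds (witness at 1)
  j=2: holds (witness at 2)
Found at j=0 → formula holds.

Holds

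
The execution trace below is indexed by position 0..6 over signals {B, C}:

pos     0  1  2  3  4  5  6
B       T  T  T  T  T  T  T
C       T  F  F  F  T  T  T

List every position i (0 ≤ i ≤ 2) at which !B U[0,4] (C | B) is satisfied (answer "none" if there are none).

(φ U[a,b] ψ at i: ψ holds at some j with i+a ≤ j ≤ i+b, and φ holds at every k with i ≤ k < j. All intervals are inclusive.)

0, 1, 2

Evaluate at each i in [0,2]:
  i=0: ✓ (rhs at j=0)
  i=1: ✓ (rhs at j=1)
  i=2: ✓ (rhs at j=2)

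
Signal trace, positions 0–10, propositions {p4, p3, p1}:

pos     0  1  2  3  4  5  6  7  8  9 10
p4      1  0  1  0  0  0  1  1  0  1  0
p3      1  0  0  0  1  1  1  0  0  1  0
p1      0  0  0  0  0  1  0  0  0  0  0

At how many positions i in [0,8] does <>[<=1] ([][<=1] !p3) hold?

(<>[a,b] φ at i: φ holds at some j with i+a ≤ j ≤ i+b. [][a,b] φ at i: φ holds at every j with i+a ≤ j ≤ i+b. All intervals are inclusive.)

5

Evaluate at each i in [0,8]:
  i=0: ✓ (witness j=1)
  i=1: ✓ (witness j=1)
  i=2: ✓ (witness j=2)
  i=3: ✗ (none in [3,4])
  i=4: ✗ (none in [4,5])
  i=5: ✗ (none in [5,6])
  i=6: ✓ (witness j=7)
  i=7: ✓ (witness j=7)
  i=8: ✗ (none in [8,9])
Positions where it holds: {0, 1, 2, 6, 7} → 5.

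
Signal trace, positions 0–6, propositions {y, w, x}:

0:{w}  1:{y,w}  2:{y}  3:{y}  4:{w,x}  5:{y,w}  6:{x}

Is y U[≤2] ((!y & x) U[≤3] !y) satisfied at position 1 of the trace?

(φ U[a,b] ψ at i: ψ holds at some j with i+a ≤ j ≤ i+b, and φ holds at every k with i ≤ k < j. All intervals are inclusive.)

Does not hold

Need some j in [1,3] with ((!y & x) U[≤3] !y), and y at every k in [1,j-1].
  j=1: ((!y & x) U[≤3] !y) — fails.
  j=2: ((!y & x) U[≤3] !y) — fails.
  j=3: ((!y & x) U[≤3] !y) — fails.
No j in the window works → until fails.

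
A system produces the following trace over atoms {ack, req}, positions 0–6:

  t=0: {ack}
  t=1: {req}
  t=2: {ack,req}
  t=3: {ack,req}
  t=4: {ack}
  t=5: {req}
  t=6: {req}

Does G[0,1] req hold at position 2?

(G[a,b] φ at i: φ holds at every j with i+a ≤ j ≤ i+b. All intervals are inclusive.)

Check req at every j in [2,3]:
  j=2: true
  j=3: true
All positions satisfy it → formula holds.

Holds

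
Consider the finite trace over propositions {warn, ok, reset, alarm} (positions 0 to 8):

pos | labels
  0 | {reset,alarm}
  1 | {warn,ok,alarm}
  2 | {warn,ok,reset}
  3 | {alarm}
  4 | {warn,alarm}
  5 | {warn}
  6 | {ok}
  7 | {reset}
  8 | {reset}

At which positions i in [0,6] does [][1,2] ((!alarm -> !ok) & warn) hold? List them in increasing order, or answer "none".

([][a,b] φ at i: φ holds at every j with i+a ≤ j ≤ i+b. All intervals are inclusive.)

Evaluate at each i in [0,6]:
  i=0: ✗ (fails at j=2)
  i=1: ✗ (fails at j=2)
  i=2: ✗ (fails at j=3)
  i=3: ✓ (all of [4,5])
  i=4: ✗ (fails at j=6)
  i=5: ✗ (fails at j=6)
  i=6: ✗ (fails at j=7)

3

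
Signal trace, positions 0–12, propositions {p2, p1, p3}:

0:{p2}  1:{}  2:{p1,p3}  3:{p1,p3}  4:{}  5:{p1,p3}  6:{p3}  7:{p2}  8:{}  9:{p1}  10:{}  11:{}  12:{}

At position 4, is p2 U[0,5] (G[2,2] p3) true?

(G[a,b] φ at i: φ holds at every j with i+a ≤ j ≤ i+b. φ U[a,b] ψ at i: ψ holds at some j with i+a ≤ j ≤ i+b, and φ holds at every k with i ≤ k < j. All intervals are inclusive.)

Yes

Need some j in [4,9] with G[2,2] p3, and p2 at every k in [4,j-1].
  j=4: G[2,2] p3 holds; no prefix to check → satisfied.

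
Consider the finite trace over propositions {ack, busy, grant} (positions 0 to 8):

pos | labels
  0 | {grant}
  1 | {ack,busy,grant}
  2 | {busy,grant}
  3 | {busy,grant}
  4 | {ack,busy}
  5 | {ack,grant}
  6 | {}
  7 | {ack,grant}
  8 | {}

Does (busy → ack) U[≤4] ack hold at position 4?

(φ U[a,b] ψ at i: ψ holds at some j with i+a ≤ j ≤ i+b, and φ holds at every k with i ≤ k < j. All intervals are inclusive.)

Yes

Need some j in [4,8] with ack, and (busy → ack) at every k in [4,j-1].
  j=4: ack holds; no prefix to check → satisfied.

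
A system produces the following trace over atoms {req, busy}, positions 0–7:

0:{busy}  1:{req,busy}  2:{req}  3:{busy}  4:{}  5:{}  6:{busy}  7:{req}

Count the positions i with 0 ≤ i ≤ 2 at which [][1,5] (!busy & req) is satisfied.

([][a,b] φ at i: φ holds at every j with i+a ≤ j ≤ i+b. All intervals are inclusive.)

0

Evaluate at each i in [0,2]:
  i=0: ✗ (fails at j=1)
  i=1: ✗ (fails at j=3)
  i=2: ✗ (fails at j=3)
Positions where it holds: {} → 0.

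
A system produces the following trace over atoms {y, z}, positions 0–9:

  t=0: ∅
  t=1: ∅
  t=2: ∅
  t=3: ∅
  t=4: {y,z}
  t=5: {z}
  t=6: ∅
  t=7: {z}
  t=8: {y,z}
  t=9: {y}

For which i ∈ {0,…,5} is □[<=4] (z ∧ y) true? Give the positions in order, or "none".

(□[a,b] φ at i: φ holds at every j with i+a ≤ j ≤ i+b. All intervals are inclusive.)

none

Evaluate at each i in [0,5]:
  i=0: ✗ (fails at j=0)
  i=1: ✗ (fails at j=1)
  i=2: ✗ (fails at j=2)
  i=3: ✗ (fails at j=3)
  i=4: ✗ (fails at j=5)
  i=5: ✗ (fails at j=5)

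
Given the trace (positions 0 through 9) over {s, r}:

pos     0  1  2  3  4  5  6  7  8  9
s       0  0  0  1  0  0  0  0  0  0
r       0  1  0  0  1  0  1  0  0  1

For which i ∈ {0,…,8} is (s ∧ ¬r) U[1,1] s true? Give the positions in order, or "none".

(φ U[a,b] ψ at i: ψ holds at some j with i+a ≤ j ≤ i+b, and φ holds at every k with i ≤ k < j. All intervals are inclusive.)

none

Evaluate at each i in [0,8]:
  i=0: ✗ (no rhs in [1,1])
  i=1: ✗ (no rhs in [2,2])
  i=2: ✗ (lhs fails at k=2 before rhs at j=3)
  i=3: ✗ (no rhs in [4,4])
  i=4: ✗ (no rhs in [5,5])
  i=5: ✗ (no rhs in [6,6])
  i=6: ✗ (no rhs in [7,7])
  i=7: ✗ (no rhs in [8,8])
  i=8: ✗ (no rhs in [9,9])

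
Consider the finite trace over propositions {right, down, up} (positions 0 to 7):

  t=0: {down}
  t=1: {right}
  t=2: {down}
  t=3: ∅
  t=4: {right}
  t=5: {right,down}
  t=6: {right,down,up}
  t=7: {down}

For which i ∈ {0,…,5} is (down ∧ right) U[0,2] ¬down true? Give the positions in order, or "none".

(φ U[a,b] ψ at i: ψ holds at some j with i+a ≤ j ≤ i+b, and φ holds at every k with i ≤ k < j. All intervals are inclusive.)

Evaluate at each i in [0,5]:
  i=0: ✗ (lhs fails at k=0 before rhs at j=1)
  i=1: ✓ (rhs at j=1)
  i=2: ✗ (lhs fails at k=2 before rhs at j=3)
  i=3: ✓ (rhs at j=3)
  i=4: ✓ (rhs at j=4)
  i=5: ✗ (no rhs in [5,7])

1, 3, 4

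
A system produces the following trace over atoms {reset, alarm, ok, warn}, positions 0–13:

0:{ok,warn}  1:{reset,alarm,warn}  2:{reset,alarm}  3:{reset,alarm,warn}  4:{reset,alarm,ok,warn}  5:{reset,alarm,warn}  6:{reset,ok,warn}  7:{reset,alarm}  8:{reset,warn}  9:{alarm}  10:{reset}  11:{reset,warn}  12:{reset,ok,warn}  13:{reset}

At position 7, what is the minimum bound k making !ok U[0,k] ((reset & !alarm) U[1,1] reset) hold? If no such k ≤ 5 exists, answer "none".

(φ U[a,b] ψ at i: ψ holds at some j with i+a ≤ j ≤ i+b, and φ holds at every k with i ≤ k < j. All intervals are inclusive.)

3

Need earliest j ≥ 7 with ((reset & !alarm) U[1,1] reset), and !ok at every k in [7,j-1].
  j=7: rhs fails.
  j=8: rhs fails.
  j=9: rhs fails.
  j=10: rhs holds; lhs holds on [7,9]. k = 3.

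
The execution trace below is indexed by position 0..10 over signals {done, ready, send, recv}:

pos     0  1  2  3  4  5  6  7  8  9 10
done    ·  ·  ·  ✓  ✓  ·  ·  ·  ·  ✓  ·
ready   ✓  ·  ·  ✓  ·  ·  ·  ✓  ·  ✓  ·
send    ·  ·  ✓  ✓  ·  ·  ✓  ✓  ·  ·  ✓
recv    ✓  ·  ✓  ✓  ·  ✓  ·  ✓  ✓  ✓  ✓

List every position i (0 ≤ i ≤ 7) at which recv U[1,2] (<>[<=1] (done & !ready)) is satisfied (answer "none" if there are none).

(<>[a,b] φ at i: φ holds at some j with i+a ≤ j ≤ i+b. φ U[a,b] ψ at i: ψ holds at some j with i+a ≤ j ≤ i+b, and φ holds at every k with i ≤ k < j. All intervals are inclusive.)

Evaluate at each i in [0,7]:
  i=0: ✗ (no rhs in [1,2])
  i=1: ✗ (lhs fails at k=1 before rhs at j=3)
  i=2: ✓ (rhs at j=3; lhs holds on [2,2])
  i=3: ✓ (rhs at j=4; lhs holds on [3,3])
  i=4: ✗ (no rhs in [5,6])
  i=5: ✗ (no rhs in [6,7])
  i=6: ✗ (no rhs in [7,8])
  i=7: ✗ (no rhs in [8,9])

2, 3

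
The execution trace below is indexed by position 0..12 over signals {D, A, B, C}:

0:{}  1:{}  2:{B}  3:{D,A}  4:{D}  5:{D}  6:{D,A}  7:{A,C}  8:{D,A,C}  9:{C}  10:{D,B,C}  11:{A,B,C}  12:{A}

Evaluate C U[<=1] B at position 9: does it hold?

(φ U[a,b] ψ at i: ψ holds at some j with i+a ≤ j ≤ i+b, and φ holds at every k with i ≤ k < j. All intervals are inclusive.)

True

Need some j in [9,10] with B, and C at every k in [9,j-1].
  j=9: B false.
  j=10: B holds; C holds at every k in [9,9] → satisfied.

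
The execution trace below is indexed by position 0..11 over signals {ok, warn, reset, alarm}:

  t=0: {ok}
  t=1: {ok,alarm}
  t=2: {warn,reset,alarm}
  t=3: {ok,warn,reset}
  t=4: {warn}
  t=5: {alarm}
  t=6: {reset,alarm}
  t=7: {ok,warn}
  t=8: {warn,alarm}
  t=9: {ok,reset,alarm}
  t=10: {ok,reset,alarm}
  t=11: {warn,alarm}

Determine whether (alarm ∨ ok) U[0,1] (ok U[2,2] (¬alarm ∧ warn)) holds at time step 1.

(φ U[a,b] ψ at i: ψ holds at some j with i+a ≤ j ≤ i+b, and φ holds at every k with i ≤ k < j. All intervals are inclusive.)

Need some j in [1,2] with (ok U[2,2] (¬alarm ∧ warn)), and (alarm ∨ ok) at every k in [1,j-1].
  j=1: (ok U[2,2] (¬alarm ∧ warn)) — fails.
  j=2: (ok U[2,2] (¬alarm ∧ warn)) — fails.
No j in the window works → until fails.

False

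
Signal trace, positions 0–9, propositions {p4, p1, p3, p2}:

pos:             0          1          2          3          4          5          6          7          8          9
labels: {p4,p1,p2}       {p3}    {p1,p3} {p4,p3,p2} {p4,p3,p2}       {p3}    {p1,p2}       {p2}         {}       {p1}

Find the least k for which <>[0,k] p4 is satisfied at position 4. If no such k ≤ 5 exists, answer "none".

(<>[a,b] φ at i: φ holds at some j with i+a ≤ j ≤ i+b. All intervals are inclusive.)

0

Scan j = 4,5,… for p4:
  j=4: holds
First hit at j=4, so smallest k = 4-4 = 0.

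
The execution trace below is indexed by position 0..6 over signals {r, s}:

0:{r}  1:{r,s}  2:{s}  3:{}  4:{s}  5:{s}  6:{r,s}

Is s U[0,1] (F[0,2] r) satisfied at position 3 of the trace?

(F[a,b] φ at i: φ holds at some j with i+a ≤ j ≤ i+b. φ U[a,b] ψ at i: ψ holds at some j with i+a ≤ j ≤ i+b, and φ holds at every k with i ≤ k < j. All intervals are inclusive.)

False

Need some j in [3,4] with F[0,2] r, and s at every k in [3,j-1].
  j=3: F[0,2] r — fails (none in [3,5]).
  j=4: F[0,2] r holds, but s fails at k=3 → not this j.
No j in the window works → until fails.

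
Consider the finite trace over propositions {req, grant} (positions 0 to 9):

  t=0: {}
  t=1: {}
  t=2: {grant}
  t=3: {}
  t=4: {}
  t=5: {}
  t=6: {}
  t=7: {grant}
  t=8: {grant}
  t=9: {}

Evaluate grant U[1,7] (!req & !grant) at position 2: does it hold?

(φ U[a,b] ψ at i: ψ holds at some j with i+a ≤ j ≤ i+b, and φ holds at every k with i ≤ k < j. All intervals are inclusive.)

Need some j in [3,9] with (!req & !grant), and grant at every k in [2,j-1].
  j=3: (!req & !grant) holds; grant holds at every k in [2,2] → satisfied.

True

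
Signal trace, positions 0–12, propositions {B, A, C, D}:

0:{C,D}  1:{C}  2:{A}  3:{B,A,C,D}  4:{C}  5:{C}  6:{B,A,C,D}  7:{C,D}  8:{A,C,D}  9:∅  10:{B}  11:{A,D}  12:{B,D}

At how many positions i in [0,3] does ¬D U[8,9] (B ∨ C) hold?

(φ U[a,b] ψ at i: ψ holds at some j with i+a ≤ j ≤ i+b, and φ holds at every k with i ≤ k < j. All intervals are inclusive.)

0

Evaluate at each i in [0,3]:
  i=0: ✗ (lhs fails at k=0 before rhs at j=8)
  i=1: ✗ (lhs fails at k=3 before rhs at j=10)
  i=2: ✗ (lhs fails at k=3 before rhs at j=10)
  i=3: ✗ (lhs fails at k=3 before rhs at j=12)
Positions where it holds: {} → 0.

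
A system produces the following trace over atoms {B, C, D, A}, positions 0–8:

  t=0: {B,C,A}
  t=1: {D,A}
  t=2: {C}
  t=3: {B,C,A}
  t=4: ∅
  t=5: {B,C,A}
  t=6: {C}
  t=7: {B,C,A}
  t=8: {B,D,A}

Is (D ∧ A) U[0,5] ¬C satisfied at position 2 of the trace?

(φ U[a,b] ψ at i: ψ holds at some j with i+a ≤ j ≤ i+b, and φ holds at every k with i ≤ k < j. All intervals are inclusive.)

Need some j in [2,7] with ¬C, and (D ∧ A) at every k in [2,j-1].
  j=2: ¬C false.
  j=3: ¬C false.
  j=4: ¬C holds, but (D ∧ A) fails at k=2 → not this j.
  j=5: ¬C false.
  j=6: ¬C false.
  j=7: ¬C false.
No j in the window works → until fails.

Does not hold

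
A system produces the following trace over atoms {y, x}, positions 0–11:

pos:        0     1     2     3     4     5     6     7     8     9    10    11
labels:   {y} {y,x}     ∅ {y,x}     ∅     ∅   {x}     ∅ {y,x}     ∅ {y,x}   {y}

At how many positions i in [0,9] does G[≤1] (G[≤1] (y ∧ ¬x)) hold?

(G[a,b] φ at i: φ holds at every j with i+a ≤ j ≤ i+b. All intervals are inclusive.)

Evaluate at each i in [0,9]:
  i=0: ✗ (fails at j=0)
  i=1: ✗ (fails at j=1)
  i=2: ✗ (fails at j=2)
  i=3: ✗ (fails at j=3)
  i=4: ✗ (fails at j=4)
  i=5: ✗ (fails at j=5)
  i=6: ✗ (fails at j=6)
  i=7: ✗ (fails at j=7)
  i=8: ✗ (fails at j=8)
  i=9: ✗ (fails at j=9)
Positions where it holds: {} → 0.

0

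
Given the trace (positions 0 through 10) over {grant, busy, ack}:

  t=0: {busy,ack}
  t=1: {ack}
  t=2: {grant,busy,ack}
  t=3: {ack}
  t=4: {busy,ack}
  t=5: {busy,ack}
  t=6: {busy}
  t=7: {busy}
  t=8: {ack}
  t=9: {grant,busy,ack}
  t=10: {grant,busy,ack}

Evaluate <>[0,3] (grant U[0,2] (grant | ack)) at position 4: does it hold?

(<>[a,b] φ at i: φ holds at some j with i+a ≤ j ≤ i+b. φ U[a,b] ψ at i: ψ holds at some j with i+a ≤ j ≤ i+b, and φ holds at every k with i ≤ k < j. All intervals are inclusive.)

True

Check (grant U[0,2] (grant | ack)) at each j in [4,7]:
  j=4: holds
  j=5: holds
  j=6: fails
  j=7: fails
Found at j=4 → formula holds.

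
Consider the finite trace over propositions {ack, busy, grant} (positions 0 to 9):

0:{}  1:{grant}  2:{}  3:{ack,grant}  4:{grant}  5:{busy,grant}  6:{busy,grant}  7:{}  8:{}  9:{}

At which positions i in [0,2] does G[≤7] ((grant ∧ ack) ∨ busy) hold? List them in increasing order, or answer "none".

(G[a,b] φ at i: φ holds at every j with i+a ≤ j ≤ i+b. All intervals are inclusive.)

Evaluate at each i in [0,2]:
  i=0: ✗ (fails at j=0)
  i=1: ✗ (fails at j=1)
  i=2: ✗ (fails at j=2)

none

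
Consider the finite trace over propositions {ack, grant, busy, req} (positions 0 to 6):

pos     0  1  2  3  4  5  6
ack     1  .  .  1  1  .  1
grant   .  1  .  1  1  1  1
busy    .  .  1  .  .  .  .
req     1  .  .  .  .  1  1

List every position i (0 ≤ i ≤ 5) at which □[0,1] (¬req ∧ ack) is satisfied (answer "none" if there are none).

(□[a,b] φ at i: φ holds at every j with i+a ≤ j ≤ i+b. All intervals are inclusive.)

3

Evaluate at each i in [0,5]:
  i=0: ✗ (fails at j=0)
  i=1: ✗ (fails at j=1)
  i=2: ✗ (fails at j=2)
  i=3: ✓ (all of [3,4])
  i=4: ✗ (fails at j=5)
  i=5: ✗ (fails at j=5)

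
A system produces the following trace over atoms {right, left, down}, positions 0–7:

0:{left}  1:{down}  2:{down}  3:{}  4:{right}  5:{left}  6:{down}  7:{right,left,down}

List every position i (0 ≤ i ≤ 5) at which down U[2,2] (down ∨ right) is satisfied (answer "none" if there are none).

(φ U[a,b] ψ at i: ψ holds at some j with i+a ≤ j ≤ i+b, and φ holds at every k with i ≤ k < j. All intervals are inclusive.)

none

Evaluate at each i in [0,5]:
  i=0: ✗ (lhs fails at k=0 before rhs at j=2)
  i=1: ✗ (no rhs in [3,3])
  i=2: ✗ (lhs fails at k=3 before rhs at j=4)
  i=3: ✗ (no rhs in [5,5])
  i=4: ✗ (lhs fails at k=4 before rhs at j=6)
  i=5: ✗ (lhs fails at k=5 before rhs at j=7)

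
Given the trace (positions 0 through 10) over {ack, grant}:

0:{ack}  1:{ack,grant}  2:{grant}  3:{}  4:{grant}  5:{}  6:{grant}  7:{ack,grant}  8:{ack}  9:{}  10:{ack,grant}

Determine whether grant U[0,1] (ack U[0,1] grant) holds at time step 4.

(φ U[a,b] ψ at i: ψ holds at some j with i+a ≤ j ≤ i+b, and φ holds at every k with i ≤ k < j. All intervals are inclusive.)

Need some j in [4,5] with (ack U[0,1] grant), and grant at every k in [4,j-1].
  j=4: (ack U[0,1] grant) holds; no prefix to check → satisfied.

True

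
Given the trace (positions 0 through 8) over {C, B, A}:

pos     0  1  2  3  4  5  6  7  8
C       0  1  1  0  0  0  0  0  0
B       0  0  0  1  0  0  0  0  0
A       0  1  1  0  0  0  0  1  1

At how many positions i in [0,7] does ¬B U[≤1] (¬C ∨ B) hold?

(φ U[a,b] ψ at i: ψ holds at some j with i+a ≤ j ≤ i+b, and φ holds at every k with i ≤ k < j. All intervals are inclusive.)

7

Evaluate at each i in [0,7]:
  i=0: ✓ (rhs at j=0)
  i=1: ✗ (no rhs in [1,2])
  i=2: ✓ (rhs at j=3; lhs holds on [2,2])
  i=3: ✓ (rhs at j=3)
  i=4: ✓ (rhs at j=4)
  i=5: ✓ (rhs at j=5)
  i=6: ✓ (rhs at j=6)
  i=7: ✓ (rhs at j=7)
Positions where it holds: {0, 2, 3, 4, 5, 6, 7} → 7.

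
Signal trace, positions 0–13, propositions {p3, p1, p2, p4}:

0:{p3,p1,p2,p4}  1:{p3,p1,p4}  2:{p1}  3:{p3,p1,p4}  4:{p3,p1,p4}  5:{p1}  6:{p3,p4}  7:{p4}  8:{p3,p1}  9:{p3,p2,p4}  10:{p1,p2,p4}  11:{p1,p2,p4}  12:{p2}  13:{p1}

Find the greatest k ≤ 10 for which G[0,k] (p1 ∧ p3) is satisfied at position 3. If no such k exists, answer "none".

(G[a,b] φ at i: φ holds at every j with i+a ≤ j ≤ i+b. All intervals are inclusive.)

(p1 ∧ p3) must hold from j=3 onward; find where it first fails.
  j=3: holds
  j=4: holds
  j=5: fails
Holds on [3,4], so largest k = 1.

1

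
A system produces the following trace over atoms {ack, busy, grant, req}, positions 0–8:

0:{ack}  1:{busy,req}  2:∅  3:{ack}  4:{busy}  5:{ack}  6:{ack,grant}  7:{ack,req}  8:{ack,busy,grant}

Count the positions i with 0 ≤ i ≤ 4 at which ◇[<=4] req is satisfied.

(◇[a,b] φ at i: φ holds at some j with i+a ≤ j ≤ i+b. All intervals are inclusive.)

4

Evaluate at each i in [0,4]:
  i=0: ✓ (witness j=1)
  i=1: ✓ (witness j=1)
  i=2: ✗ (none in [2,6])
  i=3: ✓ (witness j=7)
  i=4: ✓ (witness j=7)
Positions where it holds: {0, 1, 3, 4} → 4.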